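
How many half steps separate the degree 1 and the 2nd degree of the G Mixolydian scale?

2

The scale is G A B C D E F.
G up to A is a major second — 2 semitones.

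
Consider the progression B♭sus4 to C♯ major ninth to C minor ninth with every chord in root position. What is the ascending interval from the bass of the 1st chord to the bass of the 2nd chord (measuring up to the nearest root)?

The roots are B♭ and C♯.
B♭ up to C♯ is 3 semitones, a half step wider than a major second, so the interval is augmented.

augmented 2nd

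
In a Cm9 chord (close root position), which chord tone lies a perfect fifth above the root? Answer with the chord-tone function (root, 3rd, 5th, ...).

5th

Spelling the chord: C E♭ G B♭ D.
The root is C. A perfect fifth above C is G.
G is the chord's 5th.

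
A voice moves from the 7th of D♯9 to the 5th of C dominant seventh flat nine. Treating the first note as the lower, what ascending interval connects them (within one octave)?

D♯9 has C♯ as its 7th, and C dominant seventh flat nine has G as its 5th.
5 letter names make it a fifth; at 6 semitones (a half step narrower than perfect) the quality is diminished.

diminished fifth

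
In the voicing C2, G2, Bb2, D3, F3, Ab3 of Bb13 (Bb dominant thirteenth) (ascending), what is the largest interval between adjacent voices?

perfect 5th

Adjacent intervals: C2→G2 = perfect fifth; G2→Bb2 = minor third; Bb2→D3 = major third; D3→F3 = minor third; F3→Ab3 = minor third.
The largest is C2 to G2, a perfect fifth (7 semitones).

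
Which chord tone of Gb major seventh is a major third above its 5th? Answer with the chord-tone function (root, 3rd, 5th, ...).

7th

Gbmaj7 is spelled Gb–Bb–Db–F.
The 5th is Db. A major third above Db is F.
F is the chord's 7th.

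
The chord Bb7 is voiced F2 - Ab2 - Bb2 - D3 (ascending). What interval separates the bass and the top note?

The outer voices are F2 and D3.
Counting 6 letters and 9 half steps from F gives a major sixth.

M6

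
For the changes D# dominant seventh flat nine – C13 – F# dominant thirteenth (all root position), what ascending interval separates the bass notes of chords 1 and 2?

diminished seventh

The roots are D# and C.
D# up to C is 9 semitones, a whole step narrower than a major seventh, so the interval is diminished.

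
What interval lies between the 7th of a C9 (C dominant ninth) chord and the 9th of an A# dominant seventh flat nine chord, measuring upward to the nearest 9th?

The 7th of C9 (C dominant ninth) is Bb; the 9th of A# dominant seventh flat nine is B.
Bb up to B is 1 semitone, a half step wider than a perfect unison, so the interval is augmented.

augmented unison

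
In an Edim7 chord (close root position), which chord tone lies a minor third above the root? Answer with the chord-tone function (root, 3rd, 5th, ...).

Edim7 (E diminished seventh) is spelled E G Bb Db.
The root is E. A minor third above E is G.
G is the chord's 3rd.

3rd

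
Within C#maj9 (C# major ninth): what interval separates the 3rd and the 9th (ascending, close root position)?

The chord tones of C#maj9 are C#-E#-G#-B#-D#.
The 3rd is E# and the 9th is D#.
E# up to D# is 10 semitones, a half step narrower than a major seventh, so the interval is minor.

minor seventh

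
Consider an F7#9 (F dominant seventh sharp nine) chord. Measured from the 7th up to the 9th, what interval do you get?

augmented third

F7#9: F-A-C-Eb-G#.
That puts Eb below G#.
Eb up to G# is 5 semitones, a half step wider than a major third, so the interval is augmented.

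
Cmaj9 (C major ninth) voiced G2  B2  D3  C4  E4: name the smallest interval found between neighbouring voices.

Adjacent intervals: G2→B2 = major third; B2→D3 = minor third; D3→C4 = minor seventh; C4→E4 = major third.
The smallest is B2 to D3, a minor third (3 semitones).

m3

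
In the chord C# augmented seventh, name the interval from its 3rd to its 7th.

C# augmented seventh is spelled C#–E#–G##–B.
The 3rd is E# and the 7th is B.
From E# to B: 6 semitones over a fifth = diminished.
This 3–7 tritone is the characteristic tension at the heart of the dominant sound.

diminished 5th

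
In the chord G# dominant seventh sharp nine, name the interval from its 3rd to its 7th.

diminished 5th

G# dominant seventh sharp nine: G#, B#, D#, F#, A##.
So we need the interval from B# up to F#.
From B# to F#: 6 semitones over a fifth = diminished.
That tritone between 3rd and 7th is what gives the dominant seventh its pull toward resolution.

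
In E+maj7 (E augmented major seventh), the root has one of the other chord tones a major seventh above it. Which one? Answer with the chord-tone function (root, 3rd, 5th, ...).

7th

The chord tones of Emaj7#5 (E augmented major seventh) are E G# B# D#.
The root is E. A major seventh above E is D#.
D# is the chord's 7th.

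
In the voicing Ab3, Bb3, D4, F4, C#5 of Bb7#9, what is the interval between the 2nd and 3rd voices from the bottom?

Those voices are Bb3 and D4.
Counting 3 letters and 4 half steps from Bb gives a major third.

major third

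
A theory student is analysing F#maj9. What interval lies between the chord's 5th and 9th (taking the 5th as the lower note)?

P5

F#maj9: F#–A#–C#–E#–G#.
The 5th is C# and the 9th is G#.
Counting 5 letters and 7 half steps from C# gives a perfect fifth.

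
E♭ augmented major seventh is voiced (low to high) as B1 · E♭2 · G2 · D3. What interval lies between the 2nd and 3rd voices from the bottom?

major 3rd

Those voices are E♭2 and G2.
From E♭ to G is 4 semitones, exactly the major third.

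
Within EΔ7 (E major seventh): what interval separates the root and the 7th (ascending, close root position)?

EM7 is spelled E-G♯-B-D♯.
So we need the interval from E up to D♯.
E up to D♯ spans 7 letter names and 11 semitones — a major seventh.

major seventh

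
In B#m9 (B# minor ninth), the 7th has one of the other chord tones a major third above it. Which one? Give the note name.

C##

The chord tones of B#m9 are B#–D#–F##–A#–C##.
The 7th is A#. A major third above A# is C##.
C## is the chord's 9th.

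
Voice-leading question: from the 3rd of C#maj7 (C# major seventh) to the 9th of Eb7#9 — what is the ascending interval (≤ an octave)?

The 3rd of C#maj7 (C# major seventh) is E#; the 9th of Eb7#9 is F#.
From E# to F#: 1 semitone over a second = minor.

minor 2nd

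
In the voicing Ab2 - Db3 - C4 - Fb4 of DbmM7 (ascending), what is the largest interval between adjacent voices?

Adjacent intervals: Ab2→Db3 = perfect fourth; Db3→C4 = major seventh; C4→Fb4 = diminished fourth.
The largest is Db3 to C4, a major seventh (11 semitones).

M7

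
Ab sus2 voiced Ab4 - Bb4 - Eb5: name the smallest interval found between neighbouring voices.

major 2nd

Adjacent intervals: Ab4→Bb4 = major second; Bb4→Eb5 = perfect fourth.
The smallest is Ab4 to Bb4, a major second (2 semitones).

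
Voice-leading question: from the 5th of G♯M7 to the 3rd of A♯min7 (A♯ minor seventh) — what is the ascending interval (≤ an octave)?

minor seventh

The 5th of G♯M7 is D♯; the 3rd of A♯min7 (A♯ minor seventh) is C♯.
7 letter names make it a seventh; at 10 semitones (a half step narrower than major) the quality is minor.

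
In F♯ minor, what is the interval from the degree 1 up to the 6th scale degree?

F♯ natural minor: F♯ G♯ A B C♯ D E.
That puts F♯ below D.
F♯ up to D is 8 semitones, a half step narrower than a major sixth, so the interval is minor.

minor sixth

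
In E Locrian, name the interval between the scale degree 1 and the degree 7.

m7

E locrian: E F G A Bb C D.
Scale degree 1 = E; degree 7 = D.
7 letter names make it a seventh; at 10 semitones (a half step narrower than major) the quality is minor.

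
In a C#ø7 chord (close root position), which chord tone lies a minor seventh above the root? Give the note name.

B

The chord tones of C# half-diminished seventh are C#, E, G, B.
The root is C#. A minor seventh above C# is B.
B is the chord's 7th.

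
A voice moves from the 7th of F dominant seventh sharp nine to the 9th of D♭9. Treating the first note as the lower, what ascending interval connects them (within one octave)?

perfect 1st

The 7th of F dominant seventh sharp nine is E♭; the 9th of D♭9 is E♭.
From E♭ to E♭ is 0 semitones, exactly the perfect unison.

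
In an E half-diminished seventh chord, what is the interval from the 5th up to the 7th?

The chord tones of Eø7 (E half-diminished seventh) are E G Bb D.
The 5th is Bb and the 7th is D.
Counting 3 letters and 4 half steps from Bb gives a major third.

major third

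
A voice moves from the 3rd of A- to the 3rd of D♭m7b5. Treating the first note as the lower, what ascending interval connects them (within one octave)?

The 3rd of A- is C; the 3rd of D♭m7b5 is F♭.
From C to F♭: 4 semitones over a fourth = diminished.

diminished fourth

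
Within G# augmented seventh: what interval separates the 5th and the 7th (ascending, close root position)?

diminished 3rd

G# augmented seventh is spelled G# B# D## F#.
That puts D## below F#.
D## up to F# is 2 semitones, a whole step narrower than a major third, so the interval is diminished.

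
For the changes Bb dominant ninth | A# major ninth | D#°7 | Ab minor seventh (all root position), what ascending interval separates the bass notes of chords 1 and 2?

augmented 7th

The roots are Bb and A#.
7 letter names make it a seventh; at 12 semitones (a half step wider than major) the quality is augmented.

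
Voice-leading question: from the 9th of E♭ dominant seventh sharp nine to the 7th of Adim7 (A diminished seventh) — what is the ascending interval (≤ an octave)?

diminished second

E♭ dominant seventh sharp nine has F♯ as its 9th, and Adim7 (A diminished seventh) has G♭ as its 7th.
F♯ up to G♭ is 0 semitones, a whole step narrower than a major second, so the interval is diminished.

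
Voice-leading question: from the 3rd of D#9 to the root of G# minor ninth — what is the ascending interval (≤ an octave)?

m2

D#9 has F## as its 3rd, and G# minor ninth has G# as its root.
2 letter names make it a second; at 1 semitone (a half step narrower than major) the quality is minor.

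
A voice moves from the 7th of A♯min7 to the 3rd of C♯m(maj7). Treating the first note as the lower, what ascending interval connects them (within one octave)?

minor sixth

The 7th of A♯min7 is G♯; the 3rd of C♯m(maj7) is E.
G♯ up to E is 8 semitones, a half step narrower than a major sixth, so the interval is minor.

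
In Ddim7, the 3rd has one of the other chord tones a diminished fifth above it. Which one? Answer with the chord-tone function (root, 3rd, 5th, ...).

Ddim7: D, F, A♭, C♭.
The 3rd is F. A diminished fifth above F is C♭.
C♭ is the chord's 7th.

7th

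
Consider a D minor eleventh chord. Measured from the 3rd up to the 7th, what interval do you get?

Spelling the chord: D-F-A-C-E-G.
That puts F below C.
From F to C is 7 semitones, exactly the perfect fifth.

perfect fifth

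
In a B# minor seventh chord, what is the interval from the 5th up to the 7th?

m3

The chord tones of B#min7 (B# minor seventh) are B#-D#-F##-A#.
That puts F## below A#.
3 letter names make it a third; at 3 semitones (a half step narrower than major) the quality is minor.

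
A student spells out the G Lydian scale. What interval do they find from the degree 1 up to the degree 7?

M7

G lydian: G A B C# D E F#.
Degree 1 = G; 7th scale degree = F#.
From G to F# is 11 semitones, exactly the major seventh.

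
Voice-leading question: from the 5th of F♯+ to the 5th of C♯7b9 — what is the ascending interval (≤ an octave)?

F♯+ has C𝄪 as its 5th, and C♯7b9 has G♯ as its 5th.
From C𝄪 to G♯: 6 semitones over a fifth = diminished.

d5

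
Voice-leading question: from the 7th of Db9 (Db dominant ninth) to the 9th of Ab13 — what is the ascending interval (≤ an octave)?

Db9 (Db dominant ninth) has Cb as its 7th, and Ab13 has Bb as its 9th.
Cb up to Bb spans 7 letter names and 11 semitones — a major seventh.

major seventh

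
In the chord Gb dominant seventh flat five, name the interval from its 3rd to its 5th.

diminished third

The chord tones of Gb7b5 (Gb dominant seventh flat five) are Gb Bb Dbb Fb.
3rd = Bb; 5th = Dbb.
Bb up to Dbb is 2 semitones, a whole step narrower than a major third, so the interval is diminished.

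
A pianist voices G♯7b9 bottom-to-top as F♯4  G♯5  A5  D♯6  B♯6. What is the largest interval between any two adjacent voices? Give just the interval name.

Adjacent intervals: F♯4→G♯5 = major ninth; G♯5→A5 = minor second; A5→D♯6 = augmented fourth; D♯6→B♯6 = major sixth.
The largest is F♯4 to G♯5, a major ninth (14 semitones).

major ninth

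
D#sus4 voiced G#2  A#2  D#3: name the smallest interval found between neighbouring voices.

Adjacent intervals: G#2→A#2 = major second; A#2→D#3 = perfect fourth.
The smallest is G#2 to A#2, a major second (2 semitones).

major second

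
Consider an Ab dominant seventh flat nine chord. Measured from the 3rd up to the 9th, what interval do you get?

The chord tones of Ab dominant seventh flat nine are Ab–C–Eb–Gb–Bbb.
3rd = C; 9th = Bbb.
From C to Bbb: 9 semitones over a seventh = diminished.

diminished seventh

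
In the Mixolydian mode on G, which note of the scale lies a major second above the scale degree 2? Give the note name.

The scale is G A B C D E F.
The scale degree 2 is A; a major second above that is B — scale degree 3.

B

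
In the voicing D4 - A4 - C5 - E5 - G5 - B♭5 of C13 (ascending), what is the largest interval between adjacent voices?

Adjacent intervals: D4→A4 = perfect fifth; A4→C5 = minor third; C5→E5 = major third; E5→G5 = minor third; G5→B♭5 = minor third.
The largest is D4 to A4, a perfect fifth (7 semitones).

perfect 5th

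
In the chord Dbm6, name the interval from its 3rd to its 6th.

augmented fourth

Spelling the chord: Db-Fb-Ab-Bb.
The 3rd is Fb and the 6th is Bb.
From Fb to Bb: 6 semitones over a fourth = augmented.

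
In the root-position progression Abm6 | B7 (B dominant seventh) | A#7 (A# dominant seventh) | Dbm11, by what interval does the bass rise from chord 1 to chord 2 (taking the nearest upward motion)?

The roots are Ab and B.
From Ab to B: 3 semitones over a second = augmented.

A2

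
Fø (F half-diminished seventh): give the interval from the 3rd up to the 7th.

P5

Fm7b5 is spelled F, A♭, C♭, E♭.
That puts A♭ below E♭.
From A♭ to E♭ is 7 semitones, exactly the perfect fifth.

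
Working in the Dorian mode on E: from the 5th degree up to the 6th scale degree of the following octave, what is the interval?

The scale runs E F# G A B C# D.
The 5th degree is B and the degree 6 (up an octave) is C#.
From B to C# is 14 semitones, exactly the major ninth.

major ninth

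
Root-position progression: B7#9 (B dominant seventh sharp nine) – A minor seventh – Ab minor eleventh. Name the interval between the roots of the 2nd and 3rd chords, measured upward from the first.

d8

The roots are A and Ab.
8 letter names make it an octave; at 11 semitones (a half step narrower than perfect) the quality is diminished.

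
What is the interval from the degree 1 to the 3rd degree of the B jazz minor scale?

minor 3rd

Spelling the B jazz minor scale: B C# D E F# G# A#.
That puts B below D.
B up to D is 3 semitones, a half step narrower than a major third, so the interval is minor.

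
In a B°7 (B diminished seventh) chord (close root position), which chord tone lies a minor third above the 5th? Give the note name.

Ab

B°7: B D F A♭.
The 5th is F. A minor third above F is A♭.
A♭ is the chord's 7th.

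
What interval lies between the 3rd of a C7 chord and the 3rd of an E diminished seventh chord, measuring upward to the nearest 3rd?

C7 has E as its 3rd, and E diminished seventh has G as its 3rd.
From E to G: 3 semitones over a third = minor.

minor third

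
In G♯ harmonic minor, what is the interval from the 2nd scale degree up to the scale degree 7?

major sixth

Spelling G♯ harmonic minor: G♯ A♯ B C♯ D♯ E F𝄪.
The 2nd scale degree is A♯ and the scale degree 7 is F𝄪.
A♯ up to F𝄪 spans 6 letter names and 9 semitones — a major sixth.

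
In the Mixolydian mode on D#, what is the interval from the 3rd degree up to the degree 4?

minor 2nd

The scale runs D# E# F## G# A# B# C#.
So we need the interval from F## up to G#.
From F## to G#: 1 semitone over a second = minor.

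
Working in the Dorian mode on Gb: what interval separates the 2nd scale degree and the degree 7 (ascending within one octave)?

The scale runs Gb Ab Bbb Cb Db Eb Fb.
2nd scale degree = Ab; scale degree 7 = Fb.
Ab up to Fb is 8 semitones, a half step narrower than a major sixth, so the interval is minor.

minor sixth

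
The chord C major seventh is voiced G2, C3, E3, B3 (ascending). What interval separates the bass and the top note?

The outer voices are G2 and B3.
Counting 10 letters and 16 half steps from G gives a major tenth.

major tenth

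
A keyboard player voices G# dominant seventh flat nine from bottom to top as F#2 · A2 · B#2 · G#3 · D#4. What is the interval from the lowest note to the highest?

The outer voices are F#2 and D#4.
Counting 13 letters and 21 half steps from F# gives a major thirteenth.

major 13th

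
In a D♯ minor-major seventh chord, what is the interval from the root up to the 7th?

D♯m(maj7) (D♯ minor-major seventh): D♯, F♯, A♯, C𝄪.
That puts D♯ below C𝄪.
From D♯ to C𝄪 is 11 semitones, exactly the major seventh.

major 7th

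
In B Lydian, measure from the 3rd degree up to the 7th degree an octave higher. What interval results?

Spelling B Lydian: B C# D# E# F# G# A#.
So we need the interval from D# up to A#.
D# up to A# spans 12 letter names and 19 semitones — a perfect twelfth.

perfect 12th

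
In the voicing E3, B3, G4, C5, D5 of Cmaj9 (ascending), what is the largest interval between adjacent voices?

Adjacent intervals: E3→B3 = perfect fifth; B3→G4 = minor sixth; G4→C5 = perfect fourth; C5→D5 = major second.
The largest is B3 to G4, a minor sixth (8 semitones).

minor 6th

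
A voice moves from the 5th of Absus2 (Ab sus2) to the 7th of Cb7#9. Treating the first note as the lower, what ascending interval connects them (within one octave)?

The 5th of Absus2 (Ab sus2) is Eb; the 7th of Cb7#9 is Bbb.
From Eb to Bbb: 6 semitones over a fifth = diminished.

diminished fifth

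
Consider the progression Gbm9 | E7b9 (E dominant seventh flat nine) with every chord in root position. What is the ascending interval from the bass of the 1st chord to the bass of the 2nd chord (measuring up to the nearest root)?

augmented sixth

The roots are Gb and E.
From Gb to E: 10 semitones over a sixth = augmented.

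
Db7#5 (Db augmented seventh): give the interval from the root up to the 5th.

A5

Db augmented seventh: Db-F-A-Cb.
Root = Db; 5th = A.
Db up to A is 8 semitones, a half step wider than a perfect fifth, so the interval is augmented.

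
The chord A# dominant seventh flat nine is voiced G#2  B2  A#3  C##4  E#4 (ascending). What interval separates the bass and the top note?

major thirteenth

The outer voices are G#2 and E#4.
G# up to E# spans 13 letter names and 21 semitones — a major thirteenth.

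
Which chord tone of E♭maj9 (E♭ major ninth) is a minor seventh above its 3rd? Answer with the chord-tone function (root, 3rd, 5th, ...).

Spelling the chord: E♭, G, B♭, D, F.
The 3rd is G. A minor seventh above G is F.
F is the chord's 9th.

9th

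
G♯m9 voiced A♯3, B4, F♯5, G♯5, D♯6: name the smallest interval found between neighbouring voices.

Adjacent intervals: A♯3→B4 = minor ninth; B4→F♯5 = perfect fifth; F♯5→G♯5 = major second; G♯5→D♯6 = perfect fifth.
The smallest is F♯5 to G♯5, a major second (2 semitones).

M2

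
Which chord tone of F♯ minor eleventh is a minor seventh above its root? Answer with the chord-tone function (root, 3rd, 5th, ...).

7th

The chord tones of F♯m11 are F♯, A, C♯, E, G♯, B.
The root is F♯. A minor seventh above F♯ is E.
E is the chord's 7th.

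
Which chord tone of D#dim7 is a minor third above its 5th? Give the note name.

C

Spelling the chord: D#, F#, A, C.
The 5th is A. A minor third above A is C.
C is the chord's 7th.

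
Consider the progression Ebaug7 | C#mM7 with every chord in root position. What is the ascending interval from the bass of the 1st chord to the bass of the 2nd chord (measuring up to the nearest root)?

augmented sixth

The roots are Eb and C#.
Eb up to C# is 10 semitones, a half step wider than a major sixth, so the interval is augmented.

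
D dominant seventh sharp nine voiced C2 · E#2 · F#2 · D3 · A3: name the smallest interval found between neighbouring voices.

minor second

Adjacent intervals: C2→E#2 = augmented third; E#2→F#2 = minor second; F#2→D3 = minor sixth; D3→A3 = perfect fifth.
The smallest is E#2 to F#2, a minor second (1 semitone).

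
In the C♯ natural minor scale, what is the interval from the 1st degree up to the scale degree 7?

C♯ natural minor: C♯ D♯ E F♯ G♯ A B.
That puts C♯ below B.
7 letter names make it a seventh; at 10 semitones (a half step narrower than major) the quality is minor.

minor seventh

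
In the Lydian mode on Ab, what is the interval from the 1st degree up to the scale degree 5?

perfect fifth

Ab lydian: Ab Bb C D Eb F G.
1st degree = Ab; 5th scale degree = Eb.
From Ab to Eb is 7 semitones, exactly the perfect fifth.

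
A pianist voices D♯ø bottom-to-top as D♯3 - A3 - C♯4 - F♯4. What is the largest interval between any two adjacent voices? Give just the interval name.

diminished fifth

Adjacent intervals: D♯3→A3 = diminished fifth; A3→C♯4 = major third; C♯4→F♯4 = perfect fourth.
The largest is D♯3 to A3, a diminished fifth (6 semitones).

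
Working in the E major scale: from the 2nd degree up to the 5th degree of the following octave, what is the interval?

P11

Spelling the E major scale: E F# G# A B C# D#.
That puts F# below B.
Counting 11 letters and 17 half steps from F# gives a perfect eleventh.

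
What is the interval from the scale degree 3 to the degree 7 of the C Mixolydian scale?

The scale runs C D E F G A B♭.
The scale degree 3 is E and the scale degree 7 is B♭.
E up to B♭ is 6 semitones, a half step narrower than a perfect fifth, so the interval is diminished.

d5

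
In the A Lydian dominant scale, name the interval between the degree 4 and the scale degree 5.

minor second

The scale runs A B C♯ D♯ E F♯ G.
So we need the interval from D♯ up to E.
D♯ up to E is 1 semitone, a half step narrower than a major second, so the interval is minor.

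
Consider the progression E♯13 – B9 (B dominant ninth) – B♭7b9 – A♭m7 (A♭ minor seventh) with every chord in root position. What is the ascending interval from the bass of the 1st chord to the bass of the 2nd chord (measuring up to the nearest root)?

The roots are E♯ and B.
5 letter names make it a fifth; at 6 semitones (a half step narrower than perfect) the quality is diminished.

d5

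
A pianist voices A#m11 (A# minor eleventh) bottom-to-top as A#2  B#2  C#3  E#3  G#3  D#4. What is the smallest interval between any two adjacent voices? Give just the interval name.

Adjacent intervals: A#2→B#2 = major second; B#2→C#3 = minor second; C#3→E#3 = major third; E#3→G#3 = minor third; G#3→D#4 = perfect fifth.
The smallest is B#2 to C#3, a minor second (1 semitone).

minor 2nd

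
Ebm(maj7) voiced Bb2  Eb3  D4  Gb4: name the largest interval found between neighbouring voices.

Adjacent intervals: Bb2→Eb3 = perfect fourth; Eb3→D4 = major seventh; D4→Gb4 = diminished fourth.
The largest is Eb3 to D4, a major seventh (11 semitones).

major seventh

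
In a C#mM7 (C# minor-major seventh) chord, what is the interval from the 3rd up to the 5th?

major third

Spelling the chord: C# E G# B#.
The 3rd is E and the 5th is G#.
E up to G# spans 3 letter names and 4 semitones — a major third.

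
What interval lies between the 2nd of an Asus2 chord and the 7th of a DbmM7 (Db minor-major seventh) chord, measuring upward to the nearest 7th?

m2

The 2nd of Asus2 is B; the 7th of DbmM7 (Db minor-major seventh) is C.
2 letter names make it a second; at 1 semitone (a half step narrower than major) the quality is minor.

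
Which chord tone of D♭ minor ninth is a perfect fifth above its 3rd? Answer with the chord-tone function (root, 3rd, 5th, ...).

7th

D♭min9 is spelled D♭, F♭, A♭, C♭, E♭.
The 3rd is F♭. A perfect fifth above F♭ is C♭.
C♭ is the chord's 7th.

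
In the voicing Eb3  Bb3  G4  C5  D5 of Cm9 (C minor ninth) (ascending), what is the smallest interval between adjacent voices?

M2

Adjacent intervals: Eb3→Bb3 = perfect fifth; Bb3→G4 = major sixth; G4→C5 = perfect fourth; C5→D5 = major second.
The smallest is C5 to D5, a major second (2 semitones).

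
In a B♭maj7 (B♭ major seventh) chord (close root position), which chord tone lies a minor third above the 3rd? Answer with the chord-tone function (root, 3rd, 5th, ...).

5th

B♭maj7 (B♭ major seventh) is spelled B♭–D–F–A.
The 3rd is D. A minor third above D is F.
F is the chord's 5th.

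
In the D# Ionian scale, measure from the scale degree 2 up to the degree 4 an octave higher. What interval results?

D# major: D# E# F## G# A# B# C##.
That puts E# below G#.
10 letter names make it a tenth; at 15 semitones (a half step narrower than major) the quality is minor.

m10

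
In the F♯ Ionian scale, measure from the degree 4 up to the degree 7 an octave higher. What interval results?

augmented eleventh

Spelling the F♯ Ionian scale: F♯ G♯ A♯ B C♯ D♯ E♯.
The degree 4 is B and the scale degree 7 (up an octave) is E♯.
11 letter names make it an eleventh; at 18 semitones (a half step wider than perfect) the quality is augmented.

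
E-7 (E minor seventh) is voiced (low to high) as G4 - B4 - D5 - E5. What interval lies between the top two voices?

Those voices are D5 and E5.
Counting 2 letters and 2 half steps from D gives a major second.

M2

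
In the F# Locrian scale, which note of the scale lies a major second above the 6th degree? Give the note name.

The scale is F# G A B C D E.
The 6th degree is D; a major second above that is E — scale degree 7.

E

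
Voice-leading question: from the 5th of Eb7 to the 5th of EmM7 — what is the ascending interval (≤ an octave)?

augmented unison

Eb7 has Bb as its 5th, and EmM7 has B as its 5th.
1 letter names make it a unison; at 1 semitone (a half step wider than perfect) the quality is augmented.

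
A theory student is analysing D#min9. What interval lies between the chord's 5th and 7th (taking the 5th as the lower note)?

The chord tones of D# minor ninth are D#, F#, A#, C#, E#.
That puts A# below C#.
A# up to C# is 3 semitones, a half step narrower than a major third, so the interval is minor.

minor 3rd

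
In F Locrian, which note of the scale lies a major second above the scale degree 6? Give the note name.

The scale is F Gb Ab Bb Cb Db Eb.
The scale degree 6 is Db; a major second above that is Eb — scale degree 7.

Eb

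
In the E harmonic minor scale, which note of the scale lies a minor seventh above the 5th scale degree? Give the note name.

The scale is E F# G A B C D#.
The 5th scale degree is B; a minor seventh above that is A — scale degree 4.

A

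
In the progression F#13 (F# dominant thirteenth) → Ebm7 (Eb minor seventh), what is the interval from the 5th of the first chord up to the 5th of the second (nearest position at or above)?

d7

F#13 (F# dominant thirteenth) has C# as its 5th, and Ebm7 (Eb minor seventh) has Bb as its 5th.
7 letter names make it a seventh; at 9 semitones (a whole step narrower than major) the quality is diminished.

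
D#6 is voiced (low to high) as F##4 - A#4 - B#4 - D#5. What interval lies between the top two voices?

m3

Those voices are B#4 and D#5.
From B# to D#: 3 semitones over a third = minor.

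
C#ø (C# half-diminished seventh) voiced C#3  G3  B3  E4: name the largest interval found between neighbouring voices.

Adjacent intervals: C#3→G3 = diminished fifth; G3→B3 = major third; B3→E4 = perfect fourth.
The largest is C#3 to G3, a diminished fifth (6 semitones).

diminished 5th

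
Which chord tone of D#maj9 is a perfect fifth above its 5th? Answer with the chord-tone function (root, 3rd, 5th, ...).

9th

The chord tones of D#maj9 (D# major ninth) are D# F## A# C## E#.
The 5th is A#. A perfect fifth above A# is E#.
E# is the chord's 9th.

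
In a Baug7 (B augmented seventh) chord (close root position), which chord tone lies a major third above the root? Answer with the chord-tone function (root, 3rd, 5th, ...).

B augmented seventh: B–D♯–F𝄪–A.
The root is B. A major third above B is D♯.
D♯ is the chord's 3rd.

3rd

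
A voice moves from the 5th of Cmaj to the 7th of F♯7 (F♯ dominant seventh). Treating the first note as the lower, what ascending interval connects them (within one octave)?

Cmaj has G as its 5th, and F♯7 (F♯ dominant seventh) has E as its 7th.
G up to E spans 6 letter names and 9 semitones — a major sixth.

major sixth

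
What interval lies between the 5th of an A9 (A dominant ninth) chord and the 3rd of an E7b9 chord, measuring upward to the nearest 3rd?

A9 (A dominant ninth) has E as its 5th, and E7b9 has G# as its 3rd.
Counting 3 letters and 4 half steps from E gives a major third.

M3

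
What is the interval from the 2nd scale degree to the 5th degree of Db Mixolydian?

perfect fourth

Db mixolydian: Db Eb F Gb Ab Bb Cb.
That puts Eb below Ab.
From Eb to Ab is 5 semitones, exactly the perfect fourth.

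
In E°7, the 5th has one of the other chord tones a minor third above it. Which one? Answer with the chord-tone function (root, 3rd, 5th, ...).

E diminished seventh is spelled E, G, Bb, Db.
The 5th is Bb. A minor third above Bb is Db.
Db is the chord's 7th.

7th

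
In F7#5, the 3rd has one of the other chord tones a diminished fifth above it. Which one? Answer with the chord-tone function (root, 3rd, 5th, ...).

7th

F augmented seventh is spelled F, A, C#, Eb.
The 3rd is A. A diminished fifth above A is Eb.
Eb is the chord's 7th.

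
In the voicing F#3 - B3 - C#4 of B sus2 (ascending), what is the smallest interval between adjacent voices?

Adjacent intervals: F#3→B3 = perfect fourth; B3→C#4 = major second.
The smallest is B3 to C#4, a major second (2 semitones).

major second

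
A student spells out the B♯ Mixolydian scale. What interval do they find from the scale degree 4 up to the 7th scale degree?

The scale runs B♯ C𝄪 D𝄪 E♯ F𝄪 G𝄪 A♯.
The scale degree 4 is E♯ and the degree 7 is A♯.
From E♯ to A♯ is 5 semitones, exactly the perfect fourth.

perfect 4th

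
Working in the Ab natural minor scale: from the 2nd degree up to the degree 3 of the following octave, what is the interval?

Ab natural minor: Ab Bb Cb Db Eb Fb Gb.
The 2nd degree is Bb and the 3rd scale degree (up an octave) is Cb.
Bb up to Cb is 13 semitones, a half step narrower than a major ninth, so the interval is minor.

minor ninth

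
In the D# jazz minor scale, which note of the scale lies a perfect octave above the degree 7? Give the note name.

The scale is D# E# F# G# A# B# C##.
The degree 7 is C##; a perfect octave above that is C## — scale degree 7.

C##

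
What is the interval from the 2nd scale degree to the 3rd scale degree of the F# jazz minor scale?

F# melodic minor: F# G# A B C# D# E#.
That puts G# below A.
2 letter names make it a second; at 1 semitone (a half step narrower than major) the quality is minor.

minor 2nd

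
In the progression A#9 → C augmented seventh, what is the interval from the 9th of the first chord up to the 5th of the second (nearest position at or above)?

m6

The 9th of A#9 is B#; the 5th of C augmented seventh is G#.
6 letter names make it a sixth; at 8 semitones (a half step narrower than major) the quality is minor.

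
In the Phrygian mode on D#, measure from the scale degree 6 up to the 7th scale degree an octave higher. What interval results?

M9

Spelling the Phrygian mode on D#: D# E F# G# A# B C#.
Scale degree 6 = B; 7th scale degree (up an octave) = C#.
From B to C# is 14 semitones, exactly the major ninth.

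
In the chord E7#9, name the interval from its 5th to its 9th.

augmented fifth

E dominant seventh sharp nine: E, G♯, B, D, F𝄪.
So we need the interval from B up to F𝄪.
B up to F𝄪 is 8 semitones, a half step wider than a perfect fifth, so the interval is augmented.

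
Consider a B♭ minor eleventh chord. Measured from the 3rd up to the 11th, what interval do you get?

M9

The chord tones of B♭ minor eleventh are B♭ D♭ F A♭ C E♭.
The 3rd is D♭ and the 11th is E♭.
From D♭ to E♭ is 14 semitones, exactly the major ninth.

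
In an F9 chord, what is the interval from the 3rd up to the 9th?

F9 is spelled F A C Eb G.
The 3rd is A and the 9th is G.
From A to G: 10 semitones over a seventh = minor.

minor seventh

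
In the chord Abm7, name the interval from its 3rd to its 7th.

perfect fifth

Ab-7: Ab, Cb, Eb, Gb.
That puts Cb below Gb.
Cb up to Gb spans 5 letter names and 7 semitones — a perfect fifth.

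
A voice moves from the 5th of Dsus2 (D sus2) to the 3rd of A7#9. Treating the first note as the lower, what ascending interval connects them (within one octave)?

major third

Dsus2 (D sus2) has A as its 5th, and A7#9 has C# as its 3rd.
From A to C# is 4 semitones, exactly the major third.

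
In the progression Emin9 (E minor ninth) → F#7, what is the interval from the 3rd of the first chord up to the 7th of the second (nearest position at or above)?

Emin9 (E minor ninth) has G as its 3rd, and F#7 has E as its 7th.
Counting 6 letters and 9 half steps from G gives a major sixth.

major sixth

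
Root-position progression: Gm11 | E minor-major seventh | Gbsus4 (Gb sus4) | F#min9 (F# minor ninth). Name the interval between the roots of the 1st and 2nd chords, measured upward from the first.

M6

The roots are G and E.
From G to E is 9 semitones, exactly the major sixth.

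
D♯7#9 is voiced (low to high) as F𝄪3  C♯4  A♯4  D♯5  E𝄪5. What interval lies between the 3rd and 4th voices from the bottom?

Those voices are A♯4 and D♯5.
From A♯ to D♯ is 5 semitones, exactly the perfect fourth.

perfect fourth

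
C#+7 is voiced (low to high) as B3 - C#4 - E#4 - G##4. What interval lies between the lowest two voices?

Those voices are B3 and C#4.
Counting 2 letters and 2 half steps from B gives a major second.

major second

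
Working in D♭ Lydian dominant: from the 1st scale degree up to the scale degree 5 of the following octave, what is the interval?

D♭ lydian dominant: D♭ E♭ F G A♭ B♭ C♭.
That puts D♭ below A♭.
D♭ up to A♭ spans 12 letter names and 19 semitones — a perfect twelfth.

perfect twelfth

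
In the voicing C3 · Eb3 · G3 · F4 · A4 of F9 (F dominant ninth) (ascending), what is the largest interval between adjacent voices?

m7

Adjacent intervals: C3→Eb3 = minor third; Eb3→G3 = major third; G3→F4 = minor seventh; F4→A4 = major third.
The largest is G3 to F4, a minor seventh (10 semitones).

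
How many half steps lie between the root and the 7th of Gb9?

10

Spelling the chord: Gb Bb Db Fb Ab.
Gb to Fb is a minor seventh: 10 semitones.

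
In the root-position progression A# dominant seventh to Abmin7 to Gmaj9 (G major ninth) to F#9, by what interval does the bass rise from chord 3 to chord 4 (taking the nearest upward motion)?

The roots are G and F#.
Counting 7 letters and 11 half steps from G gives a major seventh.

major seventh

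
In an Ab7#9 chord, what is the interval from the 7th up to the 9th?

The chord tones of Ab7#9 are Ab-C-Eb-Gb-B.
That puts Gb below B.
Gb up to B is 5 semitones, a half step wider than a major third, so the interval is augmented.

augmented third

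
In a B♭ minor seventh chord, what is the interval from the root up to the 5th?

P5

The chord tones of B♭ minor seventh are B♭-D♭-F-A♭.
That puts B♭ below F.
From B♭ to F is 7 semitones, exactly the perfect fifth.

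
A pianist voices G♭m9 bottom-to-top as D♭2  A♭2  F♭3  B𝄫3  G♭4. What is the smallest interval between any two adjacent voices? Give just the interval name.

Adjacent intervals: D♭2→A♭2 = perfect fifth; A♭2→F♭3 = minor sixth; F♭3→B𝄫3 = perfect fourth; B𝄫3→G♭4 = major sixth.
The smallest is F♭3 to B𝄫3, a perfect fourth (5 semitones).

perfect fourth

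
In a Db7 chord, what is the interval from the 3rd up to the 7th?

diminished fifth

The chord tones of Db dominant seventh are Db F Ab Cb.
3rd = F; 7th = Cb.
From F to Cb: 6 semitones over a fifth = diminished.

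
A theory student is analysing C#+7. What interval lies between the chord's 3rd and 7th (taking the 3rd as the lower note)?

C#+7 (C# augmented seventh): C#-E#-G##-B.
That puts E# below B.
From E# to B: 6 semitones over a fifth = diminished.
This 3–7 tritone is the characteristic tension at the heart of the dominant sound.

d5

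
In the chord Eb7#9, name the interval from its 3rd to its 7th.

The chord tones of Eb dominant seventh sharp nine are Eb G Bb Db F#.
3rd = G; 7th = Db.
5 letter names make it a fifth; at 6 semitones (a half step narrower than perfect) the quality is diminished.
This 3–7 tritone is the characteristic tension at the heart of the dominant sound.

diminished fifth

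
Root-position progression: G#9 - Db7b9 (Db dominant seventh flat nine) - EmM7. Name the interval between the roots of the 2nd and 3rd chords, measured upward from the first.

The roots are Db and E.
From Db to E: 3 semitones over a second = augmented.

A2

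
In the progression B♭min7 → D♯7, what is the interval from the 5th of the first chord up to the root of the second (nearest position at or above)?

augmented sixth

The 5th of B♭min7 is F; the root of D♯7 is D♯.
6 letter names make it a sixth; at 10 semitones (a half step wider than major) the quality is augmented.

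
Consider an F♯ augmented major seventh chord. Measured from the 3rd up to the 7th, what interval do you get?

The chord tones of F♯maj7#5 are F♯ A♯ C𝄪 E♯.
So we need the interval from A♯ up to E♯.
A♯ up to E♯ spans 5 letter names and 7 semitones — a perfect fifth.

P5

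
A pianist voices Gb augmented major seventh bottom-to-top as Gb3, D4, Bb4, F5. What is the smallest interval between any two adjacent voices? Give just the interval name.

Adjacent intervals: Gb3→D4 = augmented fifth; D4→Bb4 = minor sixth; Bb4→F5 = perfect fifth.
The smallest is Bb4 to F5, a perfect fifth (7 semitones).

P5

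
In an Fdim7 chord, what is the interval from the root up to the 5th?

F°7 is spelled F-Ab-Cb-Ebb.
The root is F and the 5th is Cb.
From F to Cb: 6 semitones over a fifth = diminished.

diminished fifth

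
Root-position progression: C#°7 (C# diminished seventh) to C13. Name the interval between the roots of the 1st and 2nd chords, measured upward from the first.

diminished octave

The roots are C# and C.
8 letter names make it an octave; at 11 semitones (a half step narrower than perfect) the quality is diminished.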